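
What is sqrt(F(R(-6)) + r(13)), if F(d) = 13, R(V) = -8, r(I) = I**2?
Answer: sqrt(182) ≈ 13.491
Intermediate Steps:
sqrt(F(R(-6)) + r(13)) = sqrt(13 + 13**2) = sqrt(13 + 169) = sqrt(182)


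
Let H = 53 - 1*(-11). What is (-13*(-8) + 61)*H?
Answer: 10560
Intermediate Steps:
H = 64 (H = 53 + 11 = 64)
(-13*(-8) + 61)*H = (-13*(-8) + 61)*64 = (104 + 61)*64 = 165*64 = 10560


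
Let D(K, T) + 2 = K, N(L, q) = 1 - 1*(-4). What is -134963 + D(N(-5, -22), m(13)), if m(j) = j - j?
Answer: -134960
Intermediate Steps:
m(j) = 0
N(L, q) = 5 (N(L, q) = 1 + 4 = 5)
D(K, T) = -2 + K
-134963 + D(N(-5, -22), m(13)) = -134963 + (-2 + 5) = -134963 + 3 = -134960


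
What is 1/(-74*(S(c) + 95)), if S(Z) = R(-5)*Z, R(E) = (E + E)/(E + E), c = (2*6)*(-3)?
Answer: -1/4366 ≈ -0.00022904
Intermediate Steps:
c = -36 (c = 12*(-3) = -36)
R(E) = 1 (R(E) = (2*E)/((2*E)) = (2*E)*(1/(2*E)) = 1)
S(Z) = Z (S(Z) = 1*Z = Z)
1/(-74*(S(c) + 95)) = 1/(-74*(-36 + 95)) = 1/(-74*59) = 1/(-4366) = -1/4366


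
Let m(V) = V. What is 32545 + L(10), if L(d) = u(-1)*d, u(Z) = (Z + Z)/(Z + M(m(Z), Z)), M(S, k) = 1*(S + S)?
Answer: 97655/3 ≈ 32552.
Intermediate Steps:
M(S, k) = 2*S (M(S, k) = 1*(2*S) = 2*S)
u(Z) = ⅔ (u(Z) = (Z + Z)/(Z + 2*Z) = (2*Z)/((3*Z)) = (2*Z)*(1/(3*Z)) = ⅔)
L(d) = 2*d/3
32545 + L(10) = 32545 + (⅔)*10 = 32545 + 20/3 = 97655/3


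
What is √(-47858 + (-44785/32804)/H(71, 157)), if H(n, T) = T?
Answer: I*√317356606967002813/2575114 ≈ 218.76*I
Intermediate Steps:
√(-47858 + (-44785/32804)/H(71, 157)) = √(-47858 - 44785/32804/157) = √(-47858 - 44785*1/32804*(1/157)) = √(-47858 - 44785/32804*1/157) = √(-47858 - 44785/5150228) = √(-246479656409/5150228) = I*√317356606967002813/2575114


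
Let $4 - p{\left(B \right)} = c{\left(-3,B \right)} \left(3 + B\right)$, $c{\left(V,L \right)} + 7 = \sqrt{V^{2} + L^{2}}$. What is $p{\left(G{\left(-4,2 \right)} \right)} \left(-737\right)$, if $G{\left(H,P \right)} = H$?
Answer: $-1474$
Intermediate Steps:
$c{\left(V,L \right)} = -7 + \sqrt{L^{2} + V^{2}}$ ($c{\left(V,L \right)} = -7 + \sqrt{V^{2} + L^{2}} = -7 + \sqrt{L^{2} + V^{2}}$)
$p{\left(B \right)} = 4 - \left(-7 + \sqrt{9 + B^{2}}\right) \left(3 + B\right)$ ($p{\left(B \right)} = 4 - \left(-7 + \sqrt{B^{2} + \left(-3\right)^{2}}\right) \left(3 + B\right) = 4 - \left(-7 + \sqrt{B^{2} + 9}\right) \left(3 + B\right) = 4 - \left(-7 + \sqrt{9 + B^{2}}\right) \left(3 + B\right)$)
$p{\left(G{\left(-4,2 \right)} \right)} \left(-737\right) = \left(25 - 3 \sqrt{9 + \left(-4\right)^{2}} - - 4 \left(-7 + \sqrt{9 + \left(-4\right)^{2}}\right)\right) \left(-737\right) = \left(25 - 3 \sqrt{9 + 16} - - 4 \left(-7 + \sqrt{9 + 16}\right)\right) \left(-737\right) = \left(25 - 3 \sqrt{25} - - 4 \left(-7 + \sqrt{25}\right)\right) \left(-737\right) = \left(25 - 15 - - 4 \left(-7 + 5\right)\right) \left(-737\right) = \left(25 - 15 - \left(-4\right) \left(-2\right)\right) \left(-737\right) = \left(25 - 15 - 8\right) \left(-737\right) = 2 \left(-737\right) = -1474$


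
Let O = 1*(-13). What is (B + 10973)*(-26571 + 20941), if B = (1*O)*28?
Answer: -59728670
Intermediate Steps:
O = -13
B = -364 (B = (1*(-13))*28 = -13*28 = -364)
(B + 10973)*(-26571 + 20941) = (-364 + 10973)*(-26571 + 20941) = 10609*(-5630) = -59728670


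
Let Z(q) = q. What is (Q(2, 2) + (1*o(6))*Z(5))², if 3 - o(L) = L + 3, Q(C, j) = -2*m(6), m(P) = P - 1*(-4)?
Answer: 2500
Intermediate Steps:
m(P) = 4 + P (m(P) = P + 4 = 4 + P)
Q(C, j) = -20 (Q(C, j) = -2*(4 + 6) = -2*10 = -20)
o(L) = -L (o(L) = 3 - (L + 3) = 3 - (3 + L) = 3 + (-3 - L) = -L)
(Q(2, 2) + (1*o(6))*Z(5))² = (-20 + (1*(-1*6))*5)² = (-20 + (1*(-6))*5)² = (-20 - 6*5)² = (-20 - 30)² = (-50)² = 2500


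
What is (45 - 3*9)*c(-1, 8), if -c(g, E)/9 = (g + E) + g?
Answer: -972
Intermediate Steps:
c(g, E) = -18*g - 9*E (c(g, E) = -9*((g + E) + g) = -9*((E + g) + g) = -9*(E + 2*g) = -18*g - 9*E)
(45 - 3*9)*c(-1, 8) = (45 - 3*9)*(-18*(-1) - 9*8) = (45 - 27)*(18 - 72) = 18*(-54) = -972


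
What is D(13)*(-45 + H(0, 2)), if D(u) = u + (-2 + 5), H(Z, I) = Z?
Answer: -720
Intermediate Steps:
D(u) = 3 + u (D(u) = u + 3 = 3 + u)
D(13)*(-45 + H(0, 2)) = (3 + 13)*(-45 + 0) = 16*(-45) = -720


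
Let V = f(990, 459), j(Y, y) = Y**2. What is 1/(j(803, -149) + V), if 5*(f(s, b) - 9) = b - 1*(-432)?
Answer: 5/3224981 ≈ 1.5504e-6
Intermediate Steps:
f(s, b) = 477/5 + b/5 (f(s, b) = 9 + (b - 1*(-432))/5 = 9 + (b + 432)/5 = 9 + (432 + b)/5 = 9 + (432/5 + b/5) = 477/5 + b/5)
V = 936/5 (V = 477/5 + (1/5)*459 = 477/5 + 459/5 = 936/5 ≈ 187.20)
1/(j(803, -149) + V) = 1/(803**2 + 936/5) = 1/(644809 + 936/5) = 1/(3224981/5) = 5/3224981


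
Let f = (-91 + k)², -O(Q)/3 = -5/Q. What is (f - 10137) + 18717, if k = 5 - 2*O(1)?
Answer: 22036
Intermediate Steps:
O(Q) = 15/Q (O(Q) = -(-15)/Q = 15/Q)
k = -25 (k = 5 - 30/1 = 5 - 30 = -25)
f = 13456 (f = (-91 - 25)² = (-116)² = 13456)
(f - 10137) + 18717 = (13456 - 10137) + 18717 = 3319 + 18717 = 22036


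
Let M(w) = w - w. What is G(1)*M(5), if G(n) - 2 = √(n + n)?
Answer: 0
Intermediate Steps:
G(n) = 2 + √2*√n (G(n) = 2 + √(n + n) = 2 + √(2*n) = 2 + √2*√n)
M(w) = 0
G(1)*M(5) = (2 + √2*√1)*0 = (2 + √2*1)*0 = (2 + √2)*0 = 0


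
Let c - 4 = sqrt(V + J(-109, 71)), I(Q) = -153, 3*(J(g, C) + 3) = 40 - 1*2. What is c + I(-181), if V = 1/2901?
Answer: -149 + 2*sqrt(2259879)/967 ≈ -145.89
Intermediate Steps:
J(g, C) = 29/3 (J(g, C) = -3 + (40 - 1*2)/3 = -3 + (40 - 2)/3 = -3 + (1/3)*38 = -3 + 38/3 = 29/3)
V = 1/2901 ≈ 0.00034471
c = 4 + 2*sqrt(2259879)/967 (c = 4 + sqrt(1/2901 + 29/3) = 4 + sqrt(9348/967) = 4 + 2*sqrt(2259879)/967 ≈ 7.1092)
c + I(-181) = (4 + 2*sqrt(2259879)/967) - 153 = -149 + 2*sqrt(2259879)/967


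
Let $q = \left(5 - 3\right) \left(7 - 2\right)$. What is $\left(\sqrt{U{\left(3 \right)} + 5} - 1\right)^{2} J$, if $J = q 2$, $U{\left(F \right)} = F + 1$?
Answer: $80$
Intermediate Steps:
$U{\left(F \right)} = 1 + F$
$q = 10$ ($q = 2 \cdot 5 = 10$)
$J = 20$ ($J = 10 \cdot 2 = 20$)
$\left(\sqrt{U{\left(3 \right)} + 5} - 1\right)^{2} J = \left(\sqrt{\left(1 + 3\right) + 5} - 1\right)^{2} \cdot 20 = \left(\sqrt{4 + 5} - 1\right)^{2} \cdot 20 = \left(\sqrt{9} - 1\right)^{2} \cdot 20 = \left(3 - 1\right)^{2} \cdot 20 = 2^{2} \cdot 20 = 4 \cdot 20 = 80$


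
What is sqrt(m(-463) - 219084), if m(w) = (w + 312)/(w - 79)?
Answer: I*sqrt(64358910334)/542 ≈ 468.06*I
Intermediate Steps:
m(w) = (312 + w)/(-79 + w)
sqrt(m(-463) - 219084) = sqrt((312 - 463)/(-79 - 463) - 219084) = sqrt(-151/(-542) - 219084) = sqrt(-1/542*(-151) - 219084) = sqrt(151/542 - 219084) = sqrt(-118743377/542) = I*sqrt(64358910334)/542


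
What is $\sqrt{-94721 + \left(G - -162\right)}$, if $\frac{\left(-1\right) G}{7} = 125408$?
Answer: $i \sqrt{972415} \approx 986.11 i$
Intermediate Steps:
$G = -877856$ ($G = \left(-7\right) 125408 = -877856$)
$\sqrt{-94721 + \left(G - -162\right)} = \sqrt{-94721 - 877694} = \sqrt{-972415} = i \sqrt{972415}$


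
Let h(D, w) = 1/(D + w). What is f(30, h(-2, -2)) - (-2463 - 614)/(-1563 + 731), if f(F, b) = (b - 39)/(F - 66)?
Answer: -19529/7488 ≈ -2.6080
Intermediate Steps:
f(F, b) = (-39 + b)/(-66 + F)
f(30, h(-2, -2)) - (-2463 - 614)/(-1563 + 731) = (-39 + 1/(-2 - 2))/(-66 + 30) - (-2463 - 614)/(-1563 + 731) = (-39 + 1/(-4))/(-36) - (-3077)/(-832) = -(-39 - 1/4)/36 - (-3077)*(-1)/832 = -1/36*(-157/4) - 1*3077/832 = 157/144 - 3077/832 = -19529/7488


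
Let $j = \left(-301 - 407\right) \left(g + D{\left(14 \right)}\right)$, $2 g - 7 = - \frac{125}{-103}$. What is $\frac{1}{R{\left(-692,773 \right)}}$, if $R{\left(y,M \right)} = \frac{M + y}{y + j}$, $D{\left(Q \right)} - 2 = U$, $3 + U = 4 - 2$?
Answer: $- \frac{443684}{8343} \approx -53.18$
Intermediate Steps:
$U = -1$ ($U = -3 + \left(4 - 2\right) = -3 + 2 = -1$)
$D{\left(Q \right)} = 1$ ($D{\left(Q \right)} = 2 - 1 = 1$)
$g = \frac{423}{103}$ ($g = \frac{7}{2} + \frac{\left(-125\right) \frac{1}{-103}}{2} = \frac{7}{2} + \frac{\left(-125\right) \left(- \frac{1}{103}\right)}{2} = \frac{7}{2} + \frac{1}{2} \cdot \frac{125}{103} = \frac{7}{2} + \frac{125}{206} = \frac{423}{103} \approx 4.1068$)
$j = - \frac{372408}{103}$ ($j = \left(-301 - 407\right) \left(\frac{423}{103} + 1\right) = \left(-708\right) \frac{526}{103} = - \frac{372408}{103} \approx -3615.6$)
$R{\left(y,M \right)} = \frac{M + y}{- \frac{372408}{103} + y}$ ($R{\left(y,M \right)} = \frac{M + y}{y - \frac{372408}{103}} = \frac{M + y}{- \frac{372408}{103} + y}$)
$\frac{1}{R{\left(-692,773 \right)}} = \frac{1}{103 \frac{1}{-372408 + 103 \left(-692\right)} \left(773 - 692\right)} = \frac{1}{103 \frac{1}{-372408 - 71276} \cdot 81} = \frac{1}{103 \frac{1}{-443684} \cdot 81} = \frac{1}{103 \left(- \frac{1}{443684}\right) 81} = \frac{1}{- \frac{8343}{443684}} = - \frac{443684}{8343}$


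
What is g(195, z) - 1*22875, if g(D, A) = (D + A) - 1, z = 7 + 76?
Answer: -22598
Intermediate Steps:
z = 83
g(D, A) = -1 + A + D (g(D, A) = (A + D) - 1 = -1 + A + D)
g(195, z) - 1*22875 = (-1 + 83 + 195) - 1*22875 = 277 - 22875 = -22598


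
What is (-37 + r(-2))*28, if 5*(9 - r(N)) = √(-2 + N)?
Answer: -784 - 56*I/5 ≈ -784.0 - 11.2*I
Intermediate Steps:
r(N) = 9 - √(-2 + N)/5
(-37 + r(-2))*28 = (-37 + (9 - √(-2 - 2)/5))*28 = (-37 + (9 - 2*I/5))*28 = (-28 - 2*I/5)*28 = -784 - 56*I/5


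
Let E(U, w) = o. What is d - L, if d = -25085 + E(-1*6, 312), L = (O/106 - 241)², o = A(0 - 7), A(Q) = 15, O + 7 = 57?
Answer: -232933134/2809 ≈ -82924.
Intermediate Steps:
O = 50 (O = -7 + 57 = 50)
o = 15
E(U, w) = 15
L = 162511504/2809 (L = (50/106 - 241)² = (50*(1/106) - 241)² = (25/53 - 241)² = (-12748/53)² = 162511504/2809 ≈ 57854.)
d = -25070 (d = -25085 + 15 = -25070)
d - L = -25070 - 1*162511504/2809 = -25070 - 162511504/2809 = -232933134/2809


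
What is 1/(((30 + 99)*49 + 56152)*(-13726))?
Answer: -1/857504398 ≈ -1.1662e-9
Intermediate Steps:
1/(((30 + 99)*49 + 56152)*(-13726)) = -1/13726/(129*49 + 56152) = -1/13726/(6321 + 56152) = -1/13726/62473 = (1/62473)*(-1/13726) = -1/857504398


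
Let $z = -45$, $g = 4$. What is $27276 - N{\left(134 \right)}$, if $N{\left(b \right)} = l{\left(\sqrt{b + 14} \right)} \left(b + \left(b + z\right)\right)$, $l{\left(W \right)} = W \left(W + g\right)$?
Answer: $-5728 - 1784 \sqrt{37} \approx -16580.0$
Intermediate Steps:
$l{\left(W \right)} = W \left(4 + W\right)$ ($l{\left(W \right)} = W \left(W + 4\right) = W \left(4 + W\right)$)
$N{\left(b \right)} = \sqrt{14 + b} \left(-45 + 2 b\right) \left(4 + \sqrt{14 + b}\right)$ ($N{\left(b \right)} = \sqrt{b + 14} \left(4 + \sqrt{b + 14}\right) \left(b + \left(b - 45\right)\right) = \sqrt{14 + b} \left(4 + \sqrt{14 + b}\right) \left(b + \left(-45 + b\right)\right) = \sqrt{14 + b} \left(4 + \sqrt{14 + b}\right) \left(-45 + 2 b\right) = \sqrt{14 + b} \left(-45 + 2 b\right) \left(4 + \sqrt{14 + b}\right)$)
$27276 - N{\left(134 \right)} = 27276 - \sqrt{14 + 134} \left(-45 + 2 \cdot 134\right) \left(4 + \sqrt{14 + 134}\right) = 27276 - \sqrt{148} \left(-45 + 268\right) \left(4 + \sqrt{148}\right) = 27276 - 2 \sqrt{37} \cdot 223 \left(4 + 2 \sqrt{37}\right) = 27276 - 446 \sqrt{37} \left(4 + 2 \sqrt{37}\right)$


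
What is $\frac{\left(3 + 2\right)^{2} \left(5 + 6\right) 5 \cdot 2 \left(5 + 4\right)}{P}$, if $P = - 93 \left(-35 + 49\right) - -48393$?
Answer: $\frac{750}{1427} \approx 0.52558$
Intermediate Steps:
$P = 47091$ ($P = \left(-93\right) 14 + 48393 = -1302 + 48393 = 47091$)
$\frac{\left(3 + 2\right)^{2} \left(5 + 6\right) 5 \cdot 2 \left(5 + 4\right)}{P} = \frac{\left(3 + 2\right)^{2} \left(5 + 6\right) 5 \cdot 2 \left(5 + 4\right)}{47091} = 5^{2} \cdot 11 \cdot 5 \cdot 2 \cdot 9 \cdot \frac{1}{47091} = 25 \cdot 55 \cdot 18 \cdot \frac{1}{47091} = 1375 \cdot 18 \cdot \frac{1}{47091} = 24750 \cdot \frac{1}{47091} = \frac{750}{1427}$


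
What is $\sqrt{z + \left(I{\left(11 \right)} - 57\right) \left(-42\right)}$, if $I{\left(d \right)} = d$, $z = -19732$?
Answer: $10 i \sqrt{178} \approx 133.42 i$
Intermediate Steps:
$\sqrt{z + \left(I{\left(11 \right)} - 57\right) \left(-42\right)} = \sqrt{-19732 + \left(11 - 57\right) \left(-42\right)} = \sqrt{-19732 - -1932} = \sqrt{-19732 + 1932} = \sqrt{-17800} = 10 i \sqrt{178}$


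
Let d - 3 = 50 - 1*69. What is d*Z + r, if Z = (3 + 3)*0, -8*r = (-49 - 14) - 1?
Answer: 8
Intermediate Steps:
r = 8 (r = -((-49 - 14) - 1)/8 = -(-63 - 1)/8 = -1/8*(-64) = 8)
d = -16 (d = 3 + (50 - 1*69) = 3 + (50 - 69) = 3 - 19 = -16)
Z = 0 (Z = 6*0 = 0)
d*Z + r = -16*0 + 8 = 0 + 8 = 8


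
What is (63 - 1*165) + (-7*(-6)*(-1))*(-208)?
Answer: 8634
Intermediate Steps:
(63 - 1*165) + (-7*(-6)*(-1))*(-208) = (63 - 165) + (42*(-1))*(-208) = -102 - 42*(-208) = -102 + 8736 = 8634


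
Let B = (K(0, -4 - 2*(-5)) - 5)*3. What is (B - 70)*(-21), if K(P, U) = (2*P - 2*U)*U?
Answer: 6321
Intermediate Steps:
K(P, U) = U*(-2*U + 2*P) (K(P, U) = (-2*U + 2*P)*U = U*(-2*U + 2*P))
B = -231 (B = (2*(-4 - 2*(-5))*(0 - (-4 - 2*(-5))) - 5)*3 = (2*(-4 + 10)*(0 - (-4 + 10)) - 5)*3 = (2*6*(0 - 1*6) - 5)*3 = (2*6*(0 - 6) - 5)*3 = (2*6*(-6) - 5)*3 = (-72 - 5)*3 = -77*3 = -231)
(B - 70)*(-21) = (-231 - 70)*(-21) = -301*(-21) = 6321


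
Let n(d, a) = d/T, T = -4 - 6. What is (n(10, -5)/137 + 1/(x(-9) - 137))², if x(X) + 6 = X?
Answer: 83521/433638976 ≈ 0.00019260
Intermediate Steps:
x(X) = -6 + X
T = -10
n(d, a) = -d/10 (n(d, a) = d/(-10) = d*(-⅒) = -d/10)
(n(10, -5)/137 + 1/(x(-9) - 137))² = (-⅒*10/137 + 1/((-6 - 9) - 137))² = (-1*1/137 + 1/(-15 - 137))² = (-1/137 + 1/(-152))² = (-1/137 - 1/152)² = (-289/20824)² = 83521/433638976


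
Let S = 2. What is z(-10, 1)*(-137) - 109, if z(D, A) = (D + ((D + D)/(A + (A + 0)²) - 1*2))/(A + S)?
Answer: 2687/3 ≈ 895.67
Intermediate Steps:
z(D, A) = (-2 + D + 2*D/(A + A²))/(2 + A) (z(D, A) = (D + ((D + D)/(A + (A + 0)²) - 1*2))/(A + 2) = (D + ((2*D)/(A + A²) - 2))/(2 + A) = (D + (2*D/(A + A²) - 2))/(2 + A) = (D + (-2 + 2*D/(A + A²)))/(2 + A) = (-2 + D + 2*D/(A + A²))/(2 + A))
z(-10, 1)*(-137) - 109 = ((-2*1 - 2*1² + 2*(-10) + 1*(-10) - 10*1²)/(1*(2 + 1² + 3*1)))*(-137) - 109 = (1*(-2 - 2*1 - 20 - 10 - 10*1)/(2 + 1 + 3))*(-137) - 109 = (1*(-2 - 2 - 20 - 10 - 10)/6)*(-137) - 109 = (1*(⅙)*(-44))*(-137) - 109 = -22/3*(-137) - 109 = 3014/3 - 109 = 2687/3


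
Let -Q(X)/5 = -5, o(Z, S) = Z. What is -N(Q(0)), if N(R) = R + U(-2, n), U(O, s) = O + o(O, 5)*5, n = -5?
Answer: -13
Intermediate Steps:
Q(X) = 25 (Q(X) = -5*(-5) = 25)
U(O, s) = 6*O (U(O, s) = O + O*5 = O + 5*O = 6*O)
N(R) = -12 + R (N(R) = R + 6*(-2) = R - 12 = -12 + R)
-N(Q(0)) = -(-12 + 25) = -1*13 = -13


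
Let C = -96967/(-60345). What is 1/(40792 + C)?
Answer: 60345/2461690207 ≈ 2.4514e-5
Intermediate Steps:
C = 96967/60345 (C = -96967*(-1/60345) = 96967/60345 ≈ 1.6069)
1/(40792 + C) = 1/(40792 + 96967/60345) = 1/(2461690207/60345) = 60345/2461690207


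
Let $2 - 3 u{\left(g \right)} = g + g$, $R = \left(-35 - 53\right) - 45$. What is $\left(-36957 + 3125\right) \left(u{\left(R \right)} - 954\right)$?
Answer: $\frac{87760208}{3} \approx 2.9253 \cdot 10^{7}$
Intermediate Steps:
$R = -133$ ($R = -88 - 45 = -133$)
$u{\left(g \right)} = \frac{2}{3} - \frac{2 g}{3}$ ($u{\left(g \right)} = \frac{2}{3} - \frac{g + g}{3} = \frac{2}{3} - \frac{2 g}{3}$)
$\left(-36957 + 3125\right) \left(u{\left(R \right)} - 954\right) = \left(-36957 + 3125\right) \left(\left(\frac{2}{3} - - \frac{266}{3}\right) - 954\right) = - 33832 \left(\left(\frac{2}{3} + \frac{266}{3}\right) - 954\right) = - 33832 \left(\frac{268}{3} - 954\right) = \left(-33832\right) \left(- \frac{2594}{3}\right) = \frac{87760208}{3}$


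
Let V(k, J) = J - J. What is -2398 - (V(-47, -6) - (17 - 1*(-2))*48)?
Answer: -1486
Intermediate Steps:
V(k, J) = 0
-2398 - (V(-47, -6) - (17 - 1*(-2))*48) = -2398 - (0 - (17 - 1*(-2))*48) = -2398 - (0 - (17 + 2)*48) = -2398 - (0 - 19*48) = -2398 - (0 - 1*912) = -2398 - (0 - 912) = -2398 - 1*(-912) = -2398 + 912 = -1486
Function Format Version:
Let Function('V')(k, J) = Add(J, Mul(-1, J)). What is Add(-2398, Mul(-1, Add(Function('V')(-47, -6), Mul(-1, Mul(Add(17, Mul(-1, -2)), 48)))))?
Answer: -1486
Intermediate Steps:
Function('V')(k, J) = 0
Add(-2398, Mul(-1, Add(Function('V')(-47, -6), Mul(-1, Mul(Add(17, Mul(-1, -2)), 48))))) = Add(-2398, Mul(-1, Add(0, Mul(-1, Mul(Add(17, Mul(-1, -2)), 48))))) = Add(-2398, Mul(-1, Add(0, Mul(-1, Mul(Add(17, 2), 48))))) = Add(-2398, Mul(-1, Add(0, Mul(-1, Mul(19, 48))))) = Add(-2398, Mul(-1, Add(0, Mul(-1, 912)))) = Add(-2398, Mul(-1, Add(0, -912))) = Add(-2398, Mul(-1, -912)) = Add(-2398, 912) = -1486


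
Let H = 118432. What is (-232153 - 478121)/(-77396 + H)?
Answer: -355137/20518 ≈ -17.309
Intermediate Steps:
(-232153 - 478121)/(-77396 + H) = (-232153 - 478121)/(-77396 + 118432) = -710274/41036 = -710274*1/41036 = -355137/20518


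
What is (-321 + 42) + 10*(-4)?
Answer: -319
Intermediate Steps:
(-321 + 42) + 10*(-4) = -279 - 40 = -319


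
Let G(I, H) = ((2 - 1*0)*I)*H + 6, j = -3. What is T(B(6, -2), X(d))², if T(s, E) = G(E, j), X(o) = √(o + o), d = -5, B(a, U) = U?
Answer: 36*(1 - I*√10)² ≈ -324.0 - 227.68*I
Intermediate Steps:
G(I, H) = 6 + 2*H*I (G(I, H) = ((2 + 0)*I)*H + 6 = (2*I)*H + 6 = 2*H*I + 6 = 6 + 2*H*I)
X(o) = √2*√o (X(o) = √(2*o) = √2*√o)
T(s, E) = 6 - 6*E (T(s, E) = 6 + 2*(-3)*E = 6 - 6*E)
T(B(6, -2), X(d))² = (6 - 6*√2*√(-5))² = (6 - 6*√2*I*√5)² = (6 - 6*I*√10)²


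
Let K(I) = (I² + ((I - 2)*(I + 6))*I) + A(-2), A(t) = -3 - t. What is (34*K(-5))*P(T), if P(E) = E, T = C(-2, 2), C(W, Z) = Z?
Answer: 4012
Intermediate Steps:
T = 2
K(I) = -1 + I² + I*(-2 + I)*(6 + I) (K(I) = (I² + ((I - 2)*(I + 6))*I) + (-3 - 1*(-2)) = (I² + ((-2 + I)*(6 + I))*I) + (-3 + 2) = (I² + I*(-2 + I)*(6 + I)) - 1 = -1 + I² + I*(-2 + I)*(6 + I))
(34*K(-5))*P(T) = (34*(-1 + (-5)³ - 12*(-5) + 5*(-5)²))*2 = (34*(-1 - 125 + 60 + 5*25))*2 = (34*(-1 - 125 + 60 + 125))*2 = (34*59)*2 = 2006*2 = 4012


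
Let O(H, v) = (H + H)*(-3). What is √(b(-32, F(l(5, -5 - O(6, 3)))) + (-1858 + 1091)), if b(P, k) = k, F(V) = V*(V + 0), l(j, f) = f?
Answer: √194 ≈ 13.928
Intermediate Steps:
O(H, v) = -6*H (O(H, v) = (2*H)*(-3) = -6*H)
F(V) = V² (F(V) = V*V = V²)
√(b(-32, F(l(5, -5 - O(6, 3)))) + (-1858 + 1091)) = √((-5 - (-6)*6)² + (-1858 + 1091)) = √((-5 - 1*(-36))² - 767) = √((-5 + 36)² - 767) = √(31² - 767) = √(961 - 767) = √194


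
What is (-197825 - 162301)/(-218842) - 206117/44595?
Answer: -58800076/19755585 ≈ -2.9764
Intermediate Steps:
(-197825 - 162301)/(-218842) - 206117/44595 = -360126*(-1/218842) - 206117*1/44595 = 729/443 - 206117/44595 = -58800076/19755585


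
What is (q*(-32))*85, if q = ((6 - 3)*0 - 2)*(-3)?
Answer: -16320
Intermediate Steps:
q = 6 (q = (3*0 - 2)*(-3) = (0 - 2)*(-3) = -2*(-3) = 6)
(q*(-32))*85 = (6*(-32))*85 = -192*85 = -16320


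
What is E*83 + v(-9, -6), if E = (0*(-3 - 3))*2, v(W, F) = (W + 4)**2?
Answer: 25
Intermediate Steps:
v(W, F) = (4 + W)**2
E = 0 (E = (0*(-6))*2 = 0*2 = 0)
E*83 + v(-9, -6) = 0*83 + (4 - 9)**2 = 0 + (-5)**2 = 0 + 25 = 25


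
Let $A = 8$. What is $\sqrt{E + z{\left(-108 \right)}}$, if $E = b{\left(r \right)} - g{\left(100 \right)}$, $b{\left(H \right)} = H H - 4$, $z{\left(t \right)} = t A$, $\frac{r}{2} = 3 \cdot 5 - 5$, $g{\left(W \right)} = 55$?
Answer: $i \sqrt{523} \approx 22.869 i$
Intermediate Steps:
$r = 20$ ($r = 2 \left(3 \cdot 5 - 5\right) = 2 \left(15 - 5\right) = 2 \cdot 10 = 20$)
$z{\left(t \right)} = 8 t$ ($z{\left(t \right)} = t 8 = 8 t$)
$b{\left(H \right)} = -4 + H^{2}$ ($b{\left(H \right)} = H^{2} - 4 = -4 + H^{2}$)
$E = 341$ ($E = \left(-4 + 20^{2}\right) - 55 = \left(-4 + 400\right) - 55 = 396 - 55 = 341$)
$\sqrt{E + z{\left(-108 \right)}} = \sqrt{341 + 8 \left(-108\right)} = \sqrt{341 - 864} = \sqrt{-523} = i \sqrt{523}$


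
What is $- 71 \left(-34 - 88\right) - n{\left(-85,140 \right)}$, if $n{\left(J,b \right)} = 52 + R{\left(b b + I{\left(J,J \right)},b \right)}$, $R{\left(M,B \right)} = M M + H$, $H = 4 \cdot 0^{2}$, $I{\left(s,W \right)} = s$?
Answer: $-380826615$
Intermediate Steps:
$H = 0$ ($H = 4 \cdot 0 = 0$)
$R{\left(M,B \right)} = M^{2}$ ($R{\left(M,B \right)} = M M + 0 = M^{2} + 0 = M^{2}$)
$n{\left(J,b \right)} = 52 + \left(J + b^{2}\right)^{2}$ ($n{\left(J,b \right)} = 52 + \left(b b + J\right)^{2} = 52 + \left(b^{2} + J\right)^{2} = 52 + \left(J + b^{2}\right)^{2}$)
$- 71 \left(-34 - 88\right) - n{\left(-85,140 \right)} = - 71 \left(-34 - 88\right) - \left(52 + \left(-85 + 140^{2}\right)^{2}\right) = \left(-71\right) \left(-122\right) - \left(52 + \left(-85 + 19600\right)^{2}\right) = 8662 - \left(52 + 19515^{2}\right) = 8662 - \left(52 + 380835225\right) = 8662 - 380835277 = -380826615$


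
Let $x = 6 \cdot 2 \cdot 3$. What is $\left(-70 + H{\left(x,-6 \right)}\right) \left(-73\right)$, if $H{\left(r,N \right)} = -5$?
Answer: $5475$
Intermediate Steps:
$x = 36$ ($x = 12 \cdot 3 = 36$)
$\left(-70 + H{\left(x,-6 \right)}\right) \left(-73\right) = \left(-70 - 5\right) \left(-73\right) = \left(-75\right) \left(-73\right) = 5475$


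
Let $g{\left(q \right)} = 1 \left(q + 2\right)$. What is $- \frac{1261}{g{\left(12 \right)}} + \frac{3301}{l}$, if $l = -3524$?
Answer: $- \frac{2244989}{24668} \approx -91.008$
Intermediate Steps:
$g{\left(q \right)} = 2 + q$ ($g{\left(q \right)} = 1 \left(2 + q\right) = 2 + q$)
$- \frac{1261}{g{\left(12 \right)}} + \frac{3301}{l} = - \frac{1261}{2 + 12} + \frac{3301}{-3524} = - \frac{1261}{14} + 3301 \left(- \frac{1}{3524}\right) = \left(-1261\right) \frac{1}{14} - \frac{3301}{3524} = - \frac{1261}{14} - \frac{3301}{3524} = - \frac{2244989}{24668}$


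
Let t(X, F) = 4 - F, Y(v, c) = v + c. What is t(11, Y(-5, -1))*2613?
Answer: 26130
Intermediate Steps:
Y(v, c) = c + v
t(11, Y(-5, -1))*2613 = (4 - (-1 - 5))*2613 = (4 - 1*(-6))*2613 = (4 + 6)*2613 = 10*2613 = 26130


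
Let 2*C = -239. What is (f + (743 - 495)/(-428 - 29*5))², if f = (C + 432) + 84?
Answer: 206018855449/1313316 ≈ 1.5687e+5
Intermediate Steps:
C = -239/2 (C = (½)*(-239) = -239/2 ≈ -119.50)
f = 793/2 (f = (-239/2 + 432) + 84 = 625/2 + 84 = 793/2 ≈ 396.50)
(f + (743 - 495)/(-428 - 29*5))² = (793/2 + (743 - 495)/(-428 - 29*5))² = (793/2 + 248/(-428 - 145))² = (793/2 + 248/(-573))² = (793/2 + 248*(-1/573))² = (793/2 - 248/573)² = (453893/1146)² = 206018855449/1313316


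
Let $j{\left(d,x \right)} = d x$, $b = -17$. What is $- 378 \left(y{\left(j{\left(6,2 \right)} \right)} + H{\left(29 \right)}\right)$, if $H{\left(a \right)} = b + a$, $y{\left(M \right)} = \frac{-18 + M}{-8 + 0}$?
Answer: $- \frac{9639}{2} \approx -4819.5$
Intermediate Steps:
$y{\left(M \right)} = \frac{9}{4} - \frac{M}{8}$ ($y{\left(M \right)} = \frac{-18 + M}{-8} = \left(-18 + M\right) \left(- \frac{1}{8}\right) = \frac{9}{4} - \frac{M}{8}$)
$H{\left(a \right)} = -17 + a$
$- 378 \left(y{\left(j{\left(6,2 \right)} \right)} + H{\left(29 \right)}\right) = - 378 \left(\left(\frac{9}{4} - \frac{6 \cdot 2}{8}\right) + \left(-17 + 29\right)\right) = - 378 \left(\left(\frac{9}{4} - \frac{3}{2}\right) + 12\right) = - 378 \left(\frac{3}{4} + 12\right) = \left(-378\right) \frac{51}{4} = - \frac{9639}{2}$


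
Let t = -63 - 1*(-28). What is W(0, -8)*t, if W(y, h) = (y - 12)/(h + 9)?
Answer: 420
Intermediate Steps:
t = -35 (t = -63 + 28 = -35)
W(y, h) = (-12 + y)/(9 + h)
W(0, -8)*t = ((-12 + 0)/(9 - 8))*(-35) = (-12/1)*(-35) = (1*(-12))*(-35) = -12*(-35) = 420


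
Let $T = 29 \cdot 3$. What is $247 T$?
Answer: $21489$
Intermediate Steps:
$T = 87$
$247 T = 247 \cdot 87 = 21489$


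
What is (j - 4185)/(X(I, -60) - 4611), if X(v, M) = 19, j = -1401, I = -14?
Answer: 399/328 ≈ 1.2165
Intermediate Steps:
(j - 4185)/(X(I, -60) - 4611) = (-1401 - 4185)/(19 - 4611) = -5586/(-4592) = -5586*(-1/4592) = 399/328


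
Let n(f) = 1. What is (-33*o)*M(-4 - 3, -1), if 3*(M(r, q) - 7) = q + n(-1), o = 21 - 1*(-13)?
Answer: -7854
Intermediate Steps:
o = 34 (o = 21 + 13 = 34)
M(r, q) = 22/3 + q/3 (M(r, q) = 7 + (q + 1)/3 = 7 + (1 + q)/3 = 7 + (⅓ + q/3) = 22/3 + q/3)
(-33*o)*M(-4 - 3, -1) = (-33*34)*(22/3 + (⅓)*(-1)) = -1122*(22/3 - ⅓) = -1122*7 = -7854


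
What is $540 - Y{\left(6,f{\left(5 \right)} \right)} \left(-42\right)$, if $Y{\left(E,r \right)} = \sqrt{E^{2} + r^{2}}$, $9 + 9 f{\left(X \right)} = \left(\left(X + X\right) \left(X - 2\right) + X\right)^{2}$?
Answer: $540 + \frac{28 \sqrt{370393}}{3} \approx 6220.3$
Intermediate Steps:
$f{\left(X \right)} = -1 + \frac{\left(X + 2 X \left(-2 + X\right)\right)^{2}}{9}$ ($f{\left(X \right)} = -1 + \frac{\left(\left(X + X\right) \left(X - 2\right) + X\right)^{2}}{9} = -1 + \frac{\left(2 X \left(-2 + X\right) + X\right)^{2}}{9} = -1 + \frac{\left(X + 2 X \left(-2 + X\right)\right)^{2}}{9}$)
$540 - Y{\left(6,f{\left(5 \right)} \right)} \left(-42\right) = 540 - \sqrt{6^{2} + \left(-1 + \frac{5^{2} \left(-3 + 2 \cdot 5\right)^{2}}{9}\right)^{2}} \left(-42\right) = 540 - \sqrt{36 + \left(-1 + \frac{1}{9} \cdot 25 \left(-3 + 10\right)^{2}\right)^{2}} \left(-42\right) = 540 - \sqrt{36 + \left(-1 + \frac{1}{9} \cdot 25 \cdot 7^{2}\right)^{2}} \left(-42\right) = 540 - \sqrt{36 + \left(-1 + \frac{1}{9} \cdot 25 \cdot 49\right)^{2}} \left(-42\right) = 540 - \sqrt{36 + \left(-1 + \frac{1225}{9}\right)^{2}} \left(-42\right) = 540 - \sqrt{36 + \left(\frac{1216}{9}\right)^{2}} \left(-42\right) = 540 - \sqrt{36 + \frac{1478656}{81}} \left(-42\right) = 540 - \sqrt{\frac{1481572}{81}} \left(-42\right) = 540 - \frac{2 \sqrt{370393}}{9} \left(-42\right) = 540 - - \frac{28 \sqrt{370393}}{3} = 540 + \frac{28 \sqrt{370393}}{3}$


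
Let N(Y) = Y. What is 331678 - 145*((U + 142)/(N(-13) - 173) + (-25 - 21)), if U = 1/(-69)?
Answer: 4343778797/12834 ≈ 3.3846e+5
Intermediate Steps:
U = -1/69 ≈ -0.014493
331678 - 145*((U + 142)/(N(-13) - 173) + (-25 - 21)) = 331678 - 145*((-1/69 + 142)/(-13 - 173) + (-25 - 21)) = 331678 - 145*((9797/69)/(-186) - 46) = 331678 - 145*((9797/69)*(-1/186) - 46) = 331678 - 145*(-9797/12834 - 46) = 331678 - 145*(-600161/12834) = 331678 + 87023345/12834 = 4343778797/12834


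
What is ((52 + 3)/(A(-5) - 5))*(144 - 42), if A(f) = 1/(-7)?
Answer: -6545/6 ≈ -1090.8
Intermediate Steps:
A(f) = -⅐
((52 + 3)/(A(-5) - 5))*(144 - 42) = ((52 + 3)/(-⅐ - 5))*(144 - 42) = (55/(-36/7))*102 = (55*(-7/36))*102 = -385/36*102 = -6545/6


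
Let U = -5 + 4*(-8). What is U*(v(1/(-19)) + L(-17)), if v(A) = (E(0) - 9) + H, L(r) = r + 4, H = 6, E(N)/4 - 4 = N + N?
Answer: 0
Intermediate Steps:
E(N) = 16 + 8*N (E(N) = 16 + 4*(N + N) = 16 + 4*(2*N) = 16 + 8*N)
L(r) = 4 + r
v(A) = 13 (v(A) = ((16 + 8*0) - 9) + 6 = ((16 + 0) - 9) + 6 = (16 - 9) + 6 = 7 + 6 = 13)
U = -37 (U = -5 - 32 = -37)
U*(v(1/(-19)) + L(-17)) = -37*(13 + (4 - 17)) = -37*(13 - 13) = -37*0 = 0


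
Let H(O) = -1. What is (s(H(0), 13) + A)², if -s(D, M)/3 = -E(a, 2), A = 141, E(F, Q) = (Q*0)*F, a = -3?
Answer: 19881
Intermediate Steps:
E(F, Q) = 0 (E(F, Q) = 0*F = 0)
s(D, M) = 0 (s(D, M) = -(-3)*0 = -3*0 = 0)
(s(H(0), 13) + A)² = (0 + 141)² = 141² = 19881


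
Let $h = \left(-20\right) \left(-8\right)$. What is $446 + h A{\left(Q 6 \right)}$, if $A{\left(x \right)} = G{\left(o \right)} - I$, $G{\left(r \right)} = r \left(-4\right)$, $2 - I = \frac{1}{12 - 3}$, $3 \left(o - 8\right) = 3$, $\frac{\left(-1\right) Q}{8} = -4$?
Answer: $- \frac{50546}{9} \approx -5616.2$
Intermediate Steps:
$Q = 32$ ($Q = \left(-8\right) \left(-4\right) = 32$)
$o = 9$ ($o = 8 + \frac{1}{3} \cdot 3 = 8 + 1 = 9$)
$I = \frac{17}{9}$ ($I = 2 - \frac{1}{12 - 3} = 2 - \frac{1}{9} = \frac{17}{9} \approx 1.8889$)
$h = 160$
$G{\left(r \right)} = - 4 r$
$A{\left(x \right)} = - \frac{341}{9}$ ($A{\left(x \right)} = \left(-4\right) 9 - \frac{17}{9} = -36 - \frac{17}{9} = - \frac{341}{9}$)
$446 + h A{\left(Q 6 \right)} = 446 + 160 \left(- \frac{341}{9}\right) = 446 - \frac{54560}{9} = - \frac{50546}{9}$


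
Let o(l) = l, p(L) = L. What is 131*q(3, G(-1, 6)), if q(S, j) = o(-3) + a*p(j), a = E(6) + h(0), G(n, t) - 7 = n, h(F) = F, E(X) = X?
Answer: 4323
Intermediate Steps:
G(n, t) = 7 + n
a = 6 (a = 6 + 0 = 6)
q(S, j) = -3 + 6*j
131*q(3, G(-1, 6)) = 131*(-3 + 6*(7 - 1)) = 131*(-3 + 6*6) = 131*(-3 + 36) = 131*33 = 4323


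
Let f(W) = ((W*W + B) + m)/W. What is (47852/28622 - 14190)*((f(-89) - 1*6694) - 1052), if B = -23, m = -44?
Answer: 141575623500672/1273679 ≈ 1.1115e+8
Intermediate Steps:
f(W) = (-67 + W²)/W (f(W) = ((W*W - 23) - 44)/W = ((W² - 23) - 44)/W = ((-23 + W²) - 44)/W = (-67 + W²)/W)
(47852/28622 - 14190)*((f(-89) - 1*6694) - 1052) = (47852/28622 - 14190)*(((-89 - 67/(-89)) - 1*6694) - 1052) = (47852*(1/28622) - 14190)*(((-89 - 67*(-1/89)) - 6694) - 1052) = (23926/14311 - 14190)*(((-89 + 67/89) - 6694) - 1052) = -203049164*((-7854/89 - 6694) - 1052)/14311 = -203049164*(-603620/89 - 1052)/14311 = -203049164/14311*(-697248/89) = 141575623500672/1273679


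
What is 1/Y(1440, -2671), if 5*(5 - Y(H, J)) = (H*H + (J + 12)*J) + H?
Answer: -5/9177204 ≈ -5.4483e-7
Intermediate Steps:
Y(H, J) = 5 - H/5 - H²/5 - J*(12 + J)/5 (Y(H, J) = 5 - ((H*H + (J + 12)*J) + H)/5 = 5 - ((H² + (12 + J)*J) + H)/5 = 5 - ((H² + J*(12 + J)) + H)/5 = 5 - (H + H² + J*(12 + J))/5 = 5 + (-H/5 - H²/5 - J*(12 + J)/5) = 5 - H/5 - H²/5 - J*(12 + J)/5)
1/Y(1440, -2671) = 1/(5 - 12/5*(-2671) - ⅕*1440 - ⅕*1440² - ⅕*(-2671)²) = 1/(5 + 32052/5 - 288 - ⅕*2073600 - ⅕*7134241) = 1/(5 + 32052/5 - 288 - 414720 - 7134241/5) = 1/(-9177204/5) = -5/9177204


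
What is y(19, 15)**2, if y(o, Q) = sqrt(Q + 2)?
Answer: 17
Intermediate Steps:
y(o, Q) = sqrt(2 + Q)
y(19, 15)**2 = (sqrt(2 + 15))**2 = (sqrt(17))**2 = 17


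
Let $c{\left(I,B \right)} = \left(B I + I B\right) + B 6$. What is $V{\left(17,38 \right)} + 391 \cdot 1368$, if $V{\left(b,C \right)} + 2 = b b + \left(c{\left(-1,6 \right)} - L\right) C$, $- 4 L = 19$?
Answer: $\frac{1072535}{2} \approx 5.3627 \cdot 10^{5}$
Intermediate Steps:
$c{\left(I,B \right)} = 6 B + 2 B I$ ($c{\left(I,B \right)} = \left(B I + B I\right) + 6 B = 2 B I + 6 B = 6 B + 2 B I$)
$L = - \frac{19}{4}$ ($L = \left(- \frac{1}{4}\right) 19 = - \frac{19}{4} \approx -4.75$)
$V{\left(b,C \right)} = -2 + b^{2} + \frac{115 C}{4}$ ($V{\left(b,C \right)} = -2 + \left(b b + \left(2 \cdot 6 \left(3 - 1\right) - - \frac{19}{4}\right) C\right) = -2 + \left(b^{2} + \left(2 \cdot 6 \cdot 2 + \frac{19}{4}\right) C\right) = -2 + \left(b^{2} + \left(24 + \frac{19}{4}\right) C\right) = -2 + \left(b^{2} + \frac{115 C}{4}\right) = -2 + b^{2} + \frac{115 C}{4}$)
$V{\left(17,38 \right)} + 391 \cdot 1368 = \left(-2 + 17^{2} + \frac{115}{4} \cdot 38\right) + 391 \cdot 1368 = \left(-2 + 289 + \frac{2185}{2}\right) + 534888 = \frac{2759}{2} + 534888 = \frac{1072535}{2}$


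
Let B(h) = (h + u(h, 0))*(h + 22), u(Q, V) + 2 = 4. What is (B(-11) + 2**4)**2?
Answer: 6889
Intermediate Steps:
u(Q, V) = 2 (u(Q, V) = -2 + 4 = 2)
B(h) = (2 + h)*(22 + h) (B(h) = (h + 2)*(h + 22) = (2 + h)*(22 + h))
(B(-11) + 2**4)**2 = ((44 + (-11)**2 + 24*(-11)) + 2**4)**2 = ((44 + 121 - 264) + 16)**2 = (-99 + 16)**2 = (-83)**2 = 6889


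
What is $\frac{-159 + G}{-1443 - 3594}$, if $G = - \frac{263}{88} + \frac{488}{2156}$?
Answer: $\frac{697519}{21719544} \approx 0.032115$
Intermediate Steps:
$G = - \frac{11911}{4312}$ ($G = \left(-263\right) \frac{1}{88} + 488 \cdot \frac{1}{2156} = - \frac{263}{88} + \frac{122}{539} = - \frac{11911}{4312} \approx -2.7623$)
$\frac{-159 + G}{-1443 - 3594} = \frac{-159 - \frac{11911}{4312}}{-1443 - 3594} = - \frac{697519}{4312 \left(-5037\right)} = \left(- \frac{697519}{4312}\right) \left(- \frac{1}{5037}\right) = \frac{697519}{21719544}$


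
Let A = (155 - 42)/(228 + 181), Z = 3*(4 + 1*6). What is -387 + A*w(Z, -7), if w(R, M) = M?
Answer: -159074/409 ≈ -388.93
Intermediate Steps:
Z = 30 (Z = 3*(4 + 6) = 3*10 = 30)
A = 113/409 ≈ 0.27628
-387 + A*w(Z, -7) = -387 + (113/409)*(-7) = -387 - 791/409 = -159074/409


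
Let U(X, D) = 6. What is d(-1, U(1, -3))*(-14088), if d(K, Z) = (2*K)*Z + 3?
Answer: 126792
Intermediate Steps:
d(K, Z) = 3 + 2*K*Z (d(K, Z) = 2*K*Z + 3 = 3 + 2*K*Z)
d(-1, U(1, -3))*(-14088) = (3 + 2*(-1)*6)*(-14088) = (3 - 12)*(-14088) = -9*(-14088) = 126792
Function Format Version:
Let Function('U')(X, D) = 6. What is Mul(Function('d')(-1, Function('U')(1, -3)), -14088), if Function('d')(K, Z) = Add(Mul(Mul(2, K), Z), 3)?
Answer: 126792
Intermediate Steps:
Function('d')(K, Z) = Add(3, Mul(2, K, Z)) (Function('d')(K, Z) = Add(Mul(2, K, Z), 3) = Add(3, Mul(2, K, Z)))
Mul(Function('d')(-1, Function('U')(1, -3)), -14088) = Mul(Add(3, Mul(2, -1, 6)), -14088) = Mul(Add(3, -12), -14088) = Mul(-9, -14088) = 126792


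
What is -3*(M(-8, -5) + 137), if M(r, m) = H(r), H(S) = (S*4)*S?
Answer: -1179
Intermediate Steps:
H(S) = 4*S**2 (H(S) = (4*S)*S = 4*S**2)
M(r, m) = 4*r**2
-3*(M(-8, -5) + 137) = -3*(4*(-8)**2 + 137) = -3*(4*64 + 137) = -3*(256 + 137) = -3*393 = -1179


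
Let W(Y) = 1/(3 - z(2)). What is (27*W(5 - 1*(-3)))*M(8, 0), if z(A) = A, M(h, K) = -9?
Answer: -243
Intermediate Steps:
W(Y) = 1 (W(Y) = 1/(3 - 1*2) = 1/(3 - 2) = 1/1 = 1)
(27*W(5 - 1*(-3)))*M(8, 0) = (27*1)*(-9) = 27*(-9) = -243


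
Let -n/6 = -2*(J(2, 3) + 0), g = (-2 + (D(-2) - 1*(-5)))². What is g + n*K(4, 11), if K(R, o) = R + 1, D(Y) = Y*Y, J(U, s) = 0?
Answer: 49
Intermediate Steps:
D(Y) = Y²
K(R, o) = 1 + R
g = 49 (g = (-2 + ((-2)² - 1*(-5)))² = (-2 + (4 + 5))² = (-2 + 9)² = 7² = 49)
n = 0 (n = -(-12)*(0 + 0) = -(-12)*0 = -6*0 = 0)
g + n*K(4, 11) = 49 + 0*(1 + 4) = 49 + 0*5 = 49 + 0 = 49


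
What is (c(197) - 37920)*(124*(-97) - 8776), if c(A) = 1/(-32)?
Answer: 6311106641/8 ≈ 7.8889e+8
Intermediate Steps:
c(A) = -1/32
(c(197) - 37920)*(124*(-97) - 8776) = (-1/32 - 37920)*(124*(-97) - 8776) = -1213441*(-12028 - 8776)/32 = -1213441/32*(-20804) = 6311106641/8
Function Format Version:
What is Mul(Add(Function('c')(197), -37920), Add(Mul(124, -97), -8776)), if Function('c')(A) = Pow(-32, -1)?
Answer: Rational(6311106641, 8) ≈ 7.8889e+8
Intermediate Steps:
Function('c')(A) = Rational(-1, 32)
Mul(Add(Function('c')(197), -37920), Add(Mul(124, -97), -8776)) = Mul(Add(Rational(-1, 32), -37920), Add(Mul(124, -97), -8776)) = Mul(Rational(-1213441, 32), Add(-12028, -8776)) = Mul(Rational(-1213441, 32), -20804) = Rational(6311106641, 8)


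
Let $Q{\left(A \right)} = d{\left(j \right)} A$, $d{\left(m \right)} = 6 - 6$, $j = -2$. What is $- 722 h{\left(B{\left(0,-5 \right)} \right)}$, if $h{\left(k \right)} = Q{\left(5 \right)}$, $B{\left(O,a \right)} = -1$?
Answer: $0$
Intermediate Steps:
$d{\left(m \right)} = 0$ ($d{\left(m \right)} = 6 - 6 = 0$)
$Q{\left(A \right)} = 0$ ($Q{\left(A \right)} = 0 A = 0$)
$h{\left(k \right)} = 0$
$- 722 h{\left(B{\left(0,-5 \right)} \right)} = \left(-722\right) 0 = 0$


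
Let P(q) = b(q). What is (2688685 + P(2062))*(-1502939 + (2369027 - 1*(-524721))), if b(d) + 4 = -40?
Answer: 3739386100569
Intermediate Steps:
b(d) = -44 (b(d) = -4 - 40 = -44)
P(q) = -44
(2688685 + P(2062))*(-1502939 + (2369027 - 1*(-524721))) = (2688685 - 44)*(-1502939 + (2369027 - 1*(-524721))) = 2688641*(-1502939 + (2369027 + 524721)) = 2688641*(-1502939 + 2893748) = 2688641*1390809 = 3739386100569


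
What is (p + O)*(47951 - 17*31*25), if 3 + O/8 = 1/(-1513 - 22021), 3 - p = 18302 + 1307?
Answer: -1147539511152/1681 ≈ -6.8265e+8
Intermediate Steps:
p = -19606 (p = 3 - (18302 + 1307) = 3 - 1*19609 = 3 - 19609 = -19606)
O = -282412/11767 (O = -24 + 8/(-1513 - 22021) = -24 + 8/(-23534) = -24 + 8*(-1/23534) = -24 - 4/11767 = -282412/11767 ≈ -24.000)
(p + O)*(47951 - 17*31*25) = (-19606 - 282412/11767)*(47951 - 17*31*25) = -230986214*(47951 - 527*25)/11767 = -230986214*(47951 - 13175)/11767 = -230986214/11767*34776 = -1147539511152/1681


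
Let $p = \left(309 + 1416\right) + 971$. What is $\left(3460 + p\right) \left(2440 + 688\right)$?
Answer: $19255968$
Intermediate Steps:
$p = 2696$ ($p = 1725 + 971 = 2696$)
$\left(3460 + p\right) \left(2440 + 688\right) = \left(3460 + 2696\right) \left(2440 + 688\right) = 6156 \cdot 3128 = 19255968$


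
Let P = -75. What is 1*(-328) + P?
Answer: -403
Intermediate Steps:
1*(-328) + P = 1*(-328) - 75 = -328 - 75 = -403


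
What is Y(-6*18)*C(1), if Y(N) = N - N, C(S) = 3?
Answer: 0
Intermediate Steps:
Y(N) = 0
Y(-6*18)*C(1) = 0*3 = 0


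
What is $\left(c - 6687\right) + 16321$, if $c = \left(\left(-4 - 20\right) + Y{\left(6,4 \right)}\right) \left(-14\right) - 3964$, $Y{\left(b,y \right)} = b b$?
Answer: $5502$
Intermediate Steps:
$Y{\left(b,y \right)} = b^{2}$
$c = -4132$ ($c = \left(\left(-4 - 20\right) + 6^{2}\right) \left(-14\right) - 3964 = \left(\left(-4 - 20\right) + 36\right) \left(-14\right) - 3964 = \left(-24 + 36\right) \left(-14\right) - 3964 = 12 \left(-14\right) - 3964 = -168 - 3964 = -4132$)
$\left(c - 6687\right) + 16321 = \left(-4132 - 6687\right) + 16321 = -10819 + 16321 = 5502$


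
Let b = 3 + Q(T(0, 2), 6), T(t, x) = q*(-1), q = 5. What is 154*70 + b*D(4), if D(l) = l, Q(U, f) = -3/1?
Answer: 10780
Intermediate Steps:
T(t, x) = -5 (T(t, x) = 5*(-1) = -5)
Q(U, f) = -3 (Q(U, f) = -3*1 = -3)
b = 0 (b = 3 - 3 = 0)
154*70 + b*D(4) = 154*70 + 0*4 = 10780 + 0 = 10780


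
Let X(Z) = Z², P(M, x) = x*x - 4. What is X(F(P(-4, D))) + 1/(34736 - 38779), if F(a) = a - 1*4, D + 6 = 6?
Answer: 258751/4043 ≈ 64.000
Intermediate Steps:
D = 0 (D = -6 + 6 = 0)
P(M, x) = -4 + x² (P(M, x) = x² - 4 = -4 + x²)
F(a) = -4 + a (F(a) = a - 4 = -4 + a)
X(F(P(-4, D))) + 1/(34736 - 38779) = (-4 + (-4 + 0²))² + 1/(34736 - 38779) = (-4 + (-4 + 0))² + 1/(-4043) = (-4 - 4)² - 1/4043 = (-8)² - 1/4043 = 64 - 1/4043 = 258751/4043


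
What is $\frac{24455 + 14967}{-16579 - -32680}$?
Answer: $\frac{39422}{16101} \approx 2.4484$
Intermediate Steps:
$\frac{24455 + 14967}{-16579 - -32680} = \frac{39422}{-16579 + 32680} = \frac{39422}{16101}$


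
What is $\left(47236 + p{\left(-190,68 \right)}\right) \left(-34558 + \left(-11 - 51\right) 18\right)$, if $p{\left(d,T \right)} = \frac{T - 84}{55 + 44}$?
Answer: $- \frac{166824038552}{99} \approx -1.6851 \cdot 10^{9}$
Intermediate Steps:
$p{\left(d,T \right)} = - \frac{28}{33} + \frac{T}{99}$ ($p{\left(d,T \right)} = \frac{-84 + T}{99} = \left(-84 + T\right) \frac{1}{99} = - \frac{28}{33} + \frac{T}{99}$)
$\left(47236 + p{\left(-190,68 \right)}\right) \left(-34558 + \left(-11 - 51\right) 18\right) = \left(47236 + \left(- \frac{28}{33} + \frac{1}{99} \cdot 68\right)\right) \left(-34558 + \left(-11 - 51\right) 18\right) = \left(47236 + \left(- \frac{28}{33} + \frac{68}{99}\right)\right) \left(-34558 - 1116\right) = \left(47236 - \frac{16}{99}\right) \left(-34558 - 1116\right) = \frac{4676348}{99} \left(-35674\right) = - \frac{166824038552}{99}$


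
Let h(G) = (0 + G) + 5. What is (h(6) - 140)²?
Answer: 16641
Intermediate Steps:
h(G) = 5 + G (h(G) = G + 5 = 5 + G)
(h(6) - 140)² = ((5 + 6) - 140)² = (11 - 140)² = (-129)² = 16641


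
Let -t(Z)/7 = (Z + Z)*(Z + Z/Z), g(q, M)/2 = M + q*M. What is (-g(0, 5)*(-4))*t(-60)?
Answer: -1982400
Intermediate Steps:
g(q, M) = 2*M + 2*M*q (g(q, M) = 2*(M + q*M) = 2*(M + M*q) = 2*M + 2*M*q)
t(Z) = -14*Z*(1 + Z) (t(Z) = -7*(Z + Z)*(Z + Z/Z) = -7*2*Z*(Z + 1) = -7*2*Z*(1 + Z) = -14*Z*(1 + Z))
(-g(0, 5)*(-4))*t(-60) = (-2*5*(1 + 0)*(-4))*(-14*(-60)*(1 - 60)) = (-2*5*(-4))*(-14*(-60)*(-59)) = (-1*10*(-4))*(-49560) = -10*(-4)*(-49560) = 40*(-49560) = -1982400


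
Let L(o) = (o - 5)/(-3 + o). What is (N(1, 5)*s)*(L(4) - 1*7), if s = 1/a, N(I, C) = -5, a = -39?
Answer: -40/39 ≈ -1.0256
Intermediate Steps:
L(o) = (-5 + o)/(-3 + o)
s = -1/39 (s = 1/(-39) = -1/39 ≈ -0.025641)
(N(1, 5)*s)*(L(4) - 1*7) = (-5*(-1/39))*((-5 + 4)/(-3 + 4) - 1*7) = 5*(-1/1 - 7)/39 = 5*(1*(-1) - 7)/39 = 5*(-1 - 7)/39 = (5/39)*(-8) = -40/39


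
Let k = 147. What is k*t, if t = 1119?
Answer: 164493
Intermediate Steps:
k*t = 147*1119 = 164493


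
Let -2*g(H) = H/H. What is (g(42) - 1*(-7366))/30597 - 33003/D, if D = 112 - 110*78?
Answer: 1072163845/259095396 ≈ 4.1381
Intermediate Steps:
D = -8468 (D = 112 - 8580 = -8468)
g(H) = -½ (g(H) = -H/(2*H) = -½*1 = -½)
(g(42) - 1*(-7366))/30597 - 33003/D = (-½ - 1*(-7366))/30597 - 33003/(-8468) = (-½ + 7366)*(1/30597) - 33003*(-1/8468) = (14731/2)*(1/30597) + 33003/8468 = 14731/61194 + 33003/8468 = 1072163845/259095396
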